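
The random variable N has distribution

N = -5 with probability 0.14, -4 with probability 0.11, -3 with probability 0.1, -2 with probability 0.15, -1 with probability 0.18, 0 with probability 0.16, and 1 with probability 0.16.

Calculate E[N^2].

7.1

E[N^2] = Σ n^2·P(N=n)
 = 25·0.14 + 16·0.11 + 9·0.1 + 4·0.15 + 1·0.18 + 0·0.16 + 1·0.16
 = 3.5 + 1.76 + 0.9 + 0.6 + 0.18 + 0 + 0.16
 = 7.1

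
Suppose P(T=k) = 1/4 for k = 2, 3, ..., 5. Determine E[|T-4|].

1

E[|T-4|] = Σ |t-4|·P(T=t)
 = 2·1/4 + 1·1/4 + 0·1/4 + 1·1/4
 = 1/2 + 1/4 + 0 + 1/4
 = 1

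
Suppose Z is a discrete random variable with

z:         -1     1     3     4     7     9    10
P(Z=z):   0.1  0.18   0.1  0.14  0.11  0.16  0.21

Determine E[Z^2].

E[Z^2] = Σ z^2·P(Z=z)
 = 1·0.1 + 1·0.18 + 9·0.1 + 16·0.14 + 49·0.11 + 81·0.16 + 100·0.21
 = 0.1 + 0.18 + 0.9 + 2.24 + 5.39 + 12.96 + 21
 = 42.77

42.77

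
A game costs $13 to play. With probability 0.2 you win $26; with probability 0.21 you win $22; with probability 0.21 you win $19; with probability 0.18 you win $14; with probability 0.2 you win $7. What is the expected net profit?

E[payout] = 26·0.2 + 22·0.21 + 19·0.21 + 14·0.18 + 7·0.2
 = 5.2 + 4.62 + 3.99 + 2.52 + 1.4
 = 17.73
Net = 17.73 - 13 = 4.73

4.73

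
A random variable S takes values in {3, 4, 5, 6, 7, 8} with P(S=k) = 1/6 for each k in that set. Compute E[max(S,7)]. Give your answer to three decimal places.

E[max(S,7)] = Σ max(s,7)·P(S=s)
 = 7·1/6 + 7·1/6 + 7·1/6 + 7·1/6 + 7·1/6 + 8·1/6
 = 7/6 + 7/6 + 7/6 + 7/6 + 7/6 + 4/3
 = 43/6

7.167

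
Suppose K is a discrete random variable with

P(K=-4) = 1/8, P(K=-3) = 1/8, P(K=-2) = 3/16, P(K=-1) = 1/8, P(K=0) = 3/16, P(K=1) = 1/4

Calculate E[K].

E[K] = Σ k·P(K=k)
 = (-4)·1/8 + (-3)·1/8 + (-2)·3/16 + (-1)·1/8 + 0·3/16 + 1·1/4
 = (-1/2) + (-3/8) + (-3/8) + (-1/8) + 0 + 1/4
 = -9/8

-1.125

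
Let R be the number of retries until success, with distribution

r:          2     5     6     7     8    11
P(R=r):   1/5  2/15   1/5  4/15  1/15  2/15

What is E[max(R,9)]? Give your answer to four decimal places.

9.2667

E[max(R,9)] = Σ max(r,9)·P(R=r)
 = 9·1/5 + 9·2/15 + 9·1/5 + 9·4/15 + 9·1/15 + 11·2/15
 = 9/5 + 6/5 + 9/5 + 12/5 + 3/5 + 22/15
 = 139/15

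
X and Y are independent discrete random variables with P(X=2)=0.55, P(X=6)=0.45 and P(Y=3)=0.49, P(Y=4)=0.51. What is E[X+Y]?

E[X+Y] = Σ_x Σ_y (x+y) · P(X=x)P(Y=y)
 = 5·0.2695 + 6·0.2805 + 9·0.2205 + 10·0.2295
 = 1.3475 + 1.683 + 1.9845 + 2.295
 = 7.31

7.31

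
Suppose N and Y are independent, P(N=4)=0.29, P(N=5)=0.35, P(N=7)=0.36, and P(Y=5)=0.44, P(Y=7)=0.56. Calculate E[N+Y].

E[N+Y] = Σ_n Σ_y (n+y) · P(N=n)P(Y=y)
 = 9·0.1276 + 11·0.1624 + 10·0.154 + 12·0.196 + 12·0.1584 + 14·0.2016
 = 1.1484 + 1.7864 + 1.54 + 2.352 + 1.9008 + 2.8224
 = 11.55

11.55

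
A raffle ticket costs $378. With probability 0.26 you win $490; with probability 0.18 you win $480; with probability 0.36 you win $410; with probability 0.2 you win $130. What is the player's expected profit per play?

E[payout] = 490·0.26 + 480·0.18 + 410·0.36 + 130·0.2
 = 127.4 + 86.4 + 147.6 + 26
 = 387.4
Net = 387.4 - 378 = 9.4

9.4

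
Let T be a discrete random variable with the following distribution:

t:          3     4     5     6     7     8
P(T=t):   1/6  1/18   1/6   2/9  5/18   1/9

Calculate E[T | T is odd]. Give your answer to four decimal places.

P(T is odd) = 1/6 + 1/6 + 5/18 = 11/18.
E[T | T is odd] = [3·1/6 + 5·1/6 + 7·5/18] / (11/18)
 = 59/18 / (11/18)
 = 59/11

5.3636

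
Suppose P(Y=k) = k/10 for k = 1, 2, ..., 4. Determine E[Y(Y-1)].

E[Y(Y-1)] = Σ y(y-1)·P(Y=y)
 = 0·1/10 + 2·1/5 + 6·3/10 + 12·2/5
 = 0 + 2/5 + 9/5 + 24/5
 = 7

7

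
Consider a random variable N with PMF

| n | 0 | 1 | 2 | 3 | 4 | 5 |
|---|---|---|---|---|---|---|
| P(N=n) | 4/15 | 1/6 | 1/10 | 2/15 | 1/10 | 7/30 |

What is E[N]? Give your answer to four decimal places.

2.3333

E[N] = Σ n·P(N=n)
 = 0·4/15 + 1·1/6 + 2·1/10 + 3·2/15 + 4·1/10 + 5·7/30
 = 0 + 1/6 + 1/5 + 2/5 + 2/5 + 7/6
 = 7/3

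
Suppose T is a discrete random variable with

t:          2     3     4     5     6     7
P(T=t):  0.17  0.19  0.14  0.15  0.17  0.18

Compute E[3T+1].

E[3T+1] = Σ (3t+1)·P(T=t)
 = 7·0.17 + 10·0.19 + 13·0.14 + 16·0.15 + 19·0.17 + 22·0.18
 = 1.19 + 1.9 + 1.82 + 2.4 + 3.23 + 3.96
 = 14.5

14.5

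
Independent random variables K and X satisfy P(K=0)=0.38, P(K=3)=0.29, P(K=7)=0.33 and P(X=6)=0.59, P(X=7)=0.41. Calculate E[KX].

E[KX] = Σ_k Σ_x kx · P(K=k)P(X=x)
 = 0·0.2242 + 0·0.1558 + 18·0.1711 + 21·0.1189 + 42·0.1947 + 49·0.1353
 = 0 + 0 + 3.0798 + 2.4969 + 8.1774 + 6.6297
 = 20.3838

20.3838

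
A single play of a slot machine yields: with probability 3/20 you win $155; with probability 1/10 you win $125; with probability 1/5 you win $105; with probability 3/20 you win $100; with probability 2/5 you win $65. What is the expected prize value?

E[payout] = 155·3/20 + 125·1/10 + 105·1/5 + 100·3/20 + 65·2/5
 = 93/4 + 25/2 + 21 + 15 + 26
 = 391/4

97.75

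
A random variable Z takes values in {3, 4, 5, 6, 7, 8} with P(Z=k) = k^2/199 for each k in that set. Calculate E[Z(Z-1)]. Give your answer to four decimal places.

37.5276

E[Z(Z-1)] = Σ z(z-1)·P(Z=z)
 = 6·9/199 + 12·16/199 + 20·25/199 + 30·36/199 + 42·49/199 + 56·64/199
 = 54/199 + 192/199 + 500/199 + 1080/199 + 2058/199 + 3584/199
 = 7468/199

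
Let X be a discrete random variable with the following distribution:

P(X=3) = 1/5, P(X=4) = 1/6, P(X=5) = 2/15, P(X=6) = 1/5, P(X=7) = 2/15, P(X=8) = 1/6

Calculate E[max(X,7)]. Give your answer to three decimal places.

E[max(X,7)] = Σ max(x,7)·P(X=x)
 = 7·1/5 + 7·1/6 + 7·2/15 + 7·1/5 + 7·2/15 + 8·1/6
 = 7/5 + 7/6 + 14/15 + 7/5 + 14/15 + 4/3
 = 43/6

7.167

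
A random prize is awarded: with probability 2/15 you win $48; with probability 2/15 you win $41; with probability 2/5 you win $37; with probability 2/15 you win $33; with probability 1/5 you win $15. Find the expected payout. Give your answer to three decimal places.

E[payout] = 48·2/15 + 41·2/15 + 37·2/5 + 33·2/15 + 15·1/5
 = 32/5 + 82/15 + 74/5 + 22/5 + 3
 = 511/15

34.067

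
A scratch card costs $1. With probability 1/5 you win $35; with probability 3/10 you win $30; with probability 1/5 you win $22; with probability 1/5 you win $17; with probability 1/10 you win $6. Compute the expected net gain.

23.4

E[payout] = 35·1/5 + 30·3/10 + 22·1/5 + 17·1/5 + 6·1/10
 = 7 + 9 + 22/5 + 17/5 + 3/5
 = 122/5
Net = 122/5 - 1 = 117/5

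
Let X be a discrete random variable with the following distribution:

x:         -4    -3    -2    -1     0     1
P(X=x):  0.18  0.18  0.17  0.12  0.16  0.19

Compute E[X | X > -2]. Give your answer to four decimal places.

0.1489

P(X > -2) = 0.12 + 0.16 + 0.19 = 0.47.
E[X | X > -2] = [(-1)·0.12 + 0·0.16 + 1·0.19] / 0.47
 = 0.07 / 0.47
 = 7/47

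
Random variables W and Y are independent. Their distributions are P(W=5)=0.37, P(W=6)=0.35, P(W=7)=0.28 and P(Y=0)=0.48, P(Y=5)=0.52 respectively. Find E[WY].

15.366

E[WY] = Σ_w Σ_y wy · P(W=w)P(Y=y)
 = 0·0.1776 + 25·0.1924 + 0·0.168 + 30·0.182 + 0·0.1344 + 35·0.1456
 = 0 + 4.81 + 0 + 5.46 + 0 + 5.096
 = 15.366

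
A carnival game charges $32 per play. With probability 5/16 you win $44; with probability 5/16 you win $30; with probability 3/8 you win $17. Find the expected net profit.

E[payout] = 44·5/16 + 30·5/16 + 17·3/8
 = 55/4 + 75/8 + 51/8
 = 59/2
Net = 59/2 - 32 = -5/2

-2.5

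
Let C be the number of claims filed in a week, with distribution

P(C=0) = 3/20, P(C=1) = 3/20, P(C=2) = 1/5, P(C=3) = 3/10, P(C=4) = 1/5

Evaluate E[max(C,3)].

E[max(C,3)] = Σ max(c,3)·P(C=c)
 = 3·3/20 + 3·3/20 + 3·1/5 + 3·3/10 + 4·1/5
 = 9/20 + 9/20 + 3/5 + 9/10 + 4/5
 = 16/5

3.2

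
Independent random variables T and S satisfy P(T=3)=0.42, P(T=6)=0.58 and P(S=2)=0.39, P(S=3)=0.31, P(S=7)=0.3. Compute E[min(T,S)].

3.132

E[min(T,S)] = Σ_t Σ_s min(t,s) · P(T=t)P(S=s)
 = 2·0.1638 + 3·0.1302 + 3·0.126 + 2·0.2262 + 3·0.1798 + 6·0.174
 = 0.3276 + 0.3906 + 0.378 + 0.4524 + 0.5394 + 1.044
 = 3.132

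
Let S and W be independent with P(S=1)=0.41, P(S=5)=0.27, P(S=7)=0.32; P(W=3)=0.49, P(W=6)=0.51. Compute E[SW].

E[SW] = Σ_s Σ_w sw · P(S=s)P(W=w)
 = 3·0.2009 + 6·0.2091 + 15·0.1323 + 30·0.1377 + 21·0.1568 + 42·0.1632
 = 0.6027 + 1.2546 + 1.9845 + 4.131 + 3.2928 + 6.8544
 = 18.12

18.12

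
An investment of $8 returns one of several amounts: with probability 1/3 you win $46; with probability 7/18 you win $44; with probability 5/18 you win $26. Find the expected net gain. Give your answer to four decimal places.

E[payout] = 46·1/3 + 44·7/18 + 26·5/18
 = 46/3 + 154/9 + 65/9
 = 119/3
Net = 119/3 - 8 = 95/3

31.6667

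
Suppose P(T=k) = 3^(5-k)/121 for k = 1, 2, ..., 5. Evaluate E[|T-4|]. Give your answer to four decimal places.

2.5372

E[|T-4|] = Σ |t-4|·P(T=t)
 = 3·81/121 + 2·27/121 + 1·9/121 + 0·3/121 + 1·1/121
 = 243/121 + 54/121 + 9/121 + 0 + 1/121
 = 307/121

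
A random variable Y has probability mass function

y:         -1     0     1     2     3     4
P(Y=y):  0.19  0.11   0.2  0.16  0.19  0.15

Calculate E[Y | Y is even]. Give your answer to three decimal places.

P(Y is even) = 0.11 + 0.16 + 0.15 = 0.42.
E[Y | Y is even] = [0·0.11 + 2·0.16 + 4·0.15] / 0.42
 = 0.92 / 0.42
 = 46/21

2.190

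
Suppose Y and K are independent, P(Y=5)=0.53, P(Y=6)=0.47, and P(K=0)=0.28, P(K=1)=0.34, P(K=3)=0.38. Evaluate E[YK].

E[YK] = Σ_y Σ_k yk · P(Y=y)P(K=k)
 = 0·0.1484 + 5·0.1802 + 15·0.2014 + 0·0.1316 + 6·0.1598 + 18·0.1786
 = 0 + 0.901 + 3.021 + 0 + 0.9588 + 3.2148
 = 8.0956

8.0956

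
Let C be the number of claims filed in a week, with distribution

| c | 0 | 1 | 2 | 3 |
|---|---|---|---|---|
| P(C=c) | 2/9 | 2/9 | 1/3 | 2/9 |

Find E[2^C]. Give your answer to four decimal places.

E[2^C] = Σ 2^c·P(C=c)
 = 1·2/9 + 2·2/9 + 4·1/3 + 8·2/9
 = 2/9 + 4/9 + 4/3 + 16/9
 = 34/9

3.7778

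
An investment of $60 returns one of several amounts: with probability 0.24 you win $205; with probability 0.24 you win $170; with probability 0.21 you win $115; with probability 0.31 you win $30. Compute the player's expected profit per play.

63.45

E[payout] = 205·0.24 + 170·0.24 + 115·0.21 + 30·0.31
 = 49.2 + 40.8 + 24.15 + 9.3
 = 123.45
Net = 123.45 - 60 = 63.45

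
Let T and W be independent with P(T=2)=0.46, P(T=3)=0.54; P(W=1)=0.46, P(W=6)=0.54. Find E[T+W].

6.24

E[T+W] = Σ_t Σ_w (t+w) · P(T=t)P(W=w)
 = 3·0.2116 + 8·0.2484 + 4·0.2484 + 9·0.2916
 = 0.6348 + 1.9872 + 0.9936 + 2.6244
 = 6.24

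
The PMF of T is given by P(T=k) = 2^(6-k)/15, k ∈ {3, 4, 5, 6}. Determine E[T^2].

14.8

E[T^2] = Σ t^2·P(T=t)
 = 9·8/15 + 16·4/15 + 25·2/15 + 36·1/15
 = 24/5 + 64/15 + 10/3 + 12/5
 = 74/5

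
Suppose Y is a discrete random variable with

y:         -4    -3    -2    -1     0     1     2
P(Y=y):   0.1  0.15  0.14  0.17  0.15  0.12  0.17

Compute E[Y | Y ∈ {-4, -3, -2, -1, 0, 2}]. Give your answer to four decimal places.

P(Y ∈ {-4, -3, -2, -1, 0, 2}) = 0.1 + 0.15 + 0.14 + 0.17 + 0.15 + 0.17 = 0.88.
E[Y | Y ∈ {-4, -3, -2, -1, 0, 2}] = [(-4)·0.1 + (-3)·0.15 + (-2)·0.14 + (-1)·0.17 + 0·0.15 + 2·0.17] / 0.88
 = -0.96 / 0.88
 = -12/11

-1.0909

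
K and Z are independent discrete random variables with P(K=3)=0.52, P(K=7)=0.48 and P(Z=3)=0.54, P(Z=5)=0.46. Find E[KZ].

E[KZ] = Σ_k Σ_z kz · P(K=k)P(Z=z)
 = 9·0.2808 + 15·0.2392 + 21·0.2592 + 35·0.2208
 = 2.5272 + 3.588 + 5.4432 + 7.728
 = 19.2864

19.2864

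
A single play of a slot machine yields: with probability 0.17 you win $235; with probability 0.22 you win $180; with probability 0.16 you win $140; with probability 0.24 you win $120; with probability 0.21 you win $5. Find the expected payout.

131.8

E[payout] = 235·0.17 + 180·0.22 + 140·0.16 + 120·0.24 + 5·0.21
 = 39.95 + 39.6 + 22.4 + 28.8 + 1.05
 = 131.8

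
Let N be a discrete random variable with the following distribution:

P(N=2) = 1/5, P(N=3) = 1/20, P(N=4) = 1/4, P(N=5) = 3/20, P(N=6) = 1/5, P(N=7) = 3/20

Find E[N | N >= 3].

5.1875

P(N >= 3) = 1/20 + 1/4 + 3/20 + 1/5 + 3/20 = 4/5.
E[N | N >= 3] = [3·1/20 + 4·1/4 + 5·3/20 + 6·1/5 + 7·3/20] / (4/5)
 = 83/20 / (4/5)
 = 83/16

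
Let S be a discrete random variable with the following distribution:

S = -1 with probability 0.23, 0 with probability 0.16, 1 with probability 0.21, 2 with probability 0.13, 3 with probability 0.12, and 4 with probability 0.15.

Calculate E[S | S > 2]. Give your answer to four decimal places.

P(S > 2) = 0.12 + 0.15 = 0.27.
E[S | S > 2] = [3·0.12 + 4·0.15] / 0.27
 = 0.96 / 0.27
 = 32/9

3.5556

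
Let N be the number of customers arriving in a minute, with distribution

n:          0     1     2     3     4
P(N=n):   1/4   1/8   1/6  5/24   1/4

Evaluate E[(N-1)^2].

3.5

E[(N-1)^2] = Σ (n-1)^2·P(N=n)
 = 1·1/4 + 0·1/8 + 1·1/6 + 4·5/24 + 9·1/4
 = 1/4 + 0 + 1/6 + 5/6 + 9/4
 = 7/2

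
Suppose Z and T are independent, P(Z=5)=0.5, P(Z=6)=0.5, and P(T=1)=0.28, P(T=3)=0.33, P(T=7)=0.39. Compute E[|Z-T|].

E[|Z-T|] = Σ_z Σ_t |z-t| · P(Z=z)P(T=t)
 = 4·0.14 + 2·0.165 + 2·0.195 + 5·0.14 + 3·0.165 + 1·0.195
 = 0.56 + 0.33 + 0.39 + 0.7 + 0.495 + 0.195
 = 2.67

2.67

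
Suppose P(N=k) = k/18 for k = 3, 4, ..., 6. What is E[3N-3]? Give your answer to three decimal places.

E[3N-3] = Σ (3n-3)·P(N=n)
 = 6·1/6 + 9·2/9 + 12·5/18 + 15·1/3
 = 1 + 2 + 10/3 + 5
 = 34/3

11.333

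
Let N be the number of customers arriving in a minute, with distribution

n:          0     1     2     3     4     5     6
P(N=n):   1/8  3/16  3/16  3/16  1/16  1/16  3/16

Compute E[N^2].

11.9375

E[N^2] = Σ n^2·P(N=n)
 = 0·1/8 + 1·3/16 + 4·3/16 + 9·3/16 + 16·1/16 + 25·1/16 + 36·3/16
 = 0 + 3/16 + 3/4 + 27/16 + 1 + 25/16 + 27/4
 = 191/16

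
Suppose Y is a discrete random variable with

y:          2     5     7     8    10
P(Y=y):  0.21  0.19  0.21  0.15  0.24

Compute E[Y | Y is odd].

6.05

P(Y is odd) = 0.19 + 0.21 = 0.4.
E[Y | Y is odd] = [5·0.19 + 7·0.21] / 0.4
 = 2.42 / 0.4
 = 121/20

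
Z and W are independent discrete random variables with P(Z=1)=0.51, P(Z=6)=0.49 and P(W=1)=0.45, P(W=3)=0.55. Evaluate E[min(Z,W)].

E[min(Z,W)] = Σ_z Σ_w min(z,w) · P(Z=z)P(W=w)
 = 1·0.2295 + 1·0.2805 + 1·0.2205 + 3·0.2695
 = 0.2295 + 0.2805 + 0.2205 + 0.8085
 = 1.539

1.539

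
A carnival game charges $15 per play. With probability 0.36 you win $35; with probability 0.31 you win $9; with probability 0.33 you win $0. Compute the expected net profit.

0.39

E[payout] = 35·0.36 + 9·0.31 + 0·0.33
 = 12.6 + 2.79 + 0
 = 15.39
Net = 15.39 - 15 = 0.39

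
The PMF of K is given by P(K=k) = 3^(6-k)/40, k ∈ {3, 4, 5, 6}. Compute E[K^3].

E[K^3] = Σ k^3·P(K=k)
 = 27·27/40 + 64·9/40 + 125·3/40 + 216·1/40
 = 729/40 + 72/5 + 75/8 + 27/5
 = 237/5

47.4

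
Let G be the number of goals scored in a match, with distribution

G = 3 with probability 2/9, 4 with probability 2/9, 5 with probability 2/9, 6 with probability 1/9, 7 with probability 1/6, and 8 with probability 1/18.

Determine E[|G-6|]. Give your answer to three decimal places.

1.611

E[|G-6|] = Σ |g-6|·P(G=g)
 = 3·2/9 + 2·2/9 + 1·2/9 + 0·1/9 + 1·1/6 + 2·1/18
 = 2/3 + 4/9 + 2/9 + 0 + 1/6 + 1/9
 = 29/18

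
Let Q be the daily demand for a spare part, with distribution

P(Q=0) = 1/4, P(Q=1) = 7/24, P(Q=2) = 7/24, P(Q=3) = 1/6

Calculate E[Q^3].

7.125

E[Q^3] = Σ q^3·P(Q=q)
 = 0·1/4 + 1·7/24 + 8·7/24 + 27·1/6
 = 0 + 7/24 + 7/3 + 9/2
 = 57/8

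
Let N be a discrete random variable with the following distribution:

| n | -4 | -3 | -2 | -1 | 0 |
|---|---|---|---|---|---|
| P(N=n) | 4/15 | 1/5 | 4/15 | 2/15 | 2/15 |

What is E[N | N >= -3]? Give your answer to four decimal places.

P(N >= -3) = 1/5 + 4/15 + 2/15 + 2/15 = 11/15.
E[N | N >= -3] = [(-3)·1/5 + (-2)·4/15 + (-1)·2/15 + 0·2/15] / (11/15)
 = -19/15 / (11/15)
 = -19/11

-1.7273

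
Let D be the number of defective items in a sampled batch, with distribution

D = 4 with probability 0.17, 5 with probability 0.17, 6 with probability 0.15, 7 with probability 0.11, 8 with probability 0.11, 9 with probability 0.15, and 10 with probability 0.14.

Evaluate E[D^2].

50.95

E[D^2] = Σ d^2·P(D=d)
 = 16·0.17 + 25·0.17 + 36·0.15 + 49·0.11 + 64·0.11 + 81·0.15 + 100·0.14
 = 2.72 + 4.25 + 5.4 + 5.39 + 7.04 + 12.15 + 14
 = 50.95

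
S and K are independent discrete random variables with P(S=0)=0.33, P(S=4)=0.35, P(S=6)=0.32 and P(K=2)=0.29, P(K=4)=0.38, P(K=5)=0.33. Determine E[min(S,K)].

E[min(S,K)] = Σ_s Σ_k min(s,k) · P(S=s)P(K=k)
 = 0·0.0957 + 0·0.1254 + 0·0.1089 + 2·0.1015 + 4·0.133 + 4·0.1155 + 2·0.0928 + 4·0.1216 + 5·0.1056
 = 0 + 0 + 0 + 0.203 + 0.532 + 0.462 + 0.1856 + 0.4864 + 0.528
 = 2.397

2.397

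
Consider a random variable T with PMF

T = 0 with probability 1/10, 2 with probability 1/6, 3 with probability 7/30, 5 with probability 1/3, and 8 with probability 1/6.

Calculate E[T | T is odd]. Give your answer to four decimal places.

P(T is odd) = 7/30 + 1/3 = 17/30.
E[T | T is odd] = [3·7/30 + 5·1/3] / (17/30)
 = 71/30 / (17/30)
 = 71/17

4.1765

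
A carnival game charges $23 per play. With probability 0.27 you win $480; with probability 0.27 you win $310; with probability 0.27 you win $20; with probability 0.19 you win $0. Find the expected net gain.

195.7

E[payout] = 480·0.27 + 310·0.27 + 20·0.27 + 0·0.19
 = 129.6 + 83.7 + 5.4 + 0
 = 218.7
Net = 218.7 - 23 = 195.7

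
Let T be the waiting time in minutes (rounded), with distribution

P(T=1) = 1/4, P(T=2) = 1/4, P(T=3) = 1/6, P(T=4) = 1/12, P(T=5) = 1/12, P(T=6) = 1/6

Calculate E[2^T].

17.5

E[2^T] = Σ 2^t·P(T=t)
 = 2·1/4 + 4·1/4 + 8·1/6 + 16·1/12 + 32·1/12 + 64·1/6
 = 1/2 + 1 + 4/3 + 4/3 + 8/3 + 32/3
 = 35/2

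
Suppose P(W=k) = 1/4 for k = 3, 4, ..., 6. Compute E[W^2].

E[W^2] = Σ w^2·P(W=w)
 = 9·1/4 + 16·1/4 + 25·1/4 + 36·1/4
 = 9/4 + 4 + 25/4 + 9
 = 43/2

21.5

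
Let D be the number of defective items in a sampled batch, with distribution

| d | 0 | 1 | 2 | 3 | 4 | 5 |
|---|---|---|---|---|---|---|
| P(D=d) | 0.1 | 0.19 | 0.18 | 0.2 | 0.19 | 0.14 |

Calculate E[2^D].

10.32

E[2^D] = Σ 2^d·P(D=d)
 = 1·0.1 + 2·0.19 + 4·0.18 + 8·0.2 + 16·0.19 + 32·0.14
 = 0.1 + 0.38 + 0.72 + 1.6 + 3.04 + 4.48
 = 10.32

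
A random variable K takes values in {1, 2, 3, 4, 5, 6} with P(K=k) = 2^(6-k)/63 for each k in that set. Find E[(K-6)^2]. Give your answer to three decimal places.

E[(K-6)^2] = Σ (k-6)^2·P(K=k)
 = 25·32/63 + 16·16/63 + 9·8/63 + 4·4/63 + 1·2/63 + 0·1/63
 = 800/63 + 256/63 + 8/7 + 16/63 + 2/63 + 0
 = 382/21

18.190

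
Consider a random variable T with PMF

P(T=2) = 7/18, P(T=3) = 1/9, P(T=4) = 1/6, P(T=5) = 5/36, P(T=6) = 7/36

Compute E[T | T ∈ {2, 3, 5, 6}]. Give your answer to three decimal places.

P(T ∈ {2, 3, 5, 6}) = 7/18 + 1/9 + 5/36 + 7/36 = 5/6.
E[T | T ∈ {2, 3, 5, 6}] = [2·7/18 + 3·1/9 + 5·5/36 + 6·7/36] / (5/6)
 = 107/36 / (5/6)
 = 107/30

3.567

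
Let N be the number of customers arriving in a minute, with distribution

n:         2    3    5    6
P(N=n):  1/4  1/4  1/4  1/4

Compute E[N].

4

E[N] = Σ n·P(N=n)
 = 2·1/4 + 3·1/4 + 5·1/4 + 6·1/4
 = 1/2 + 3/4 + 5/4 + 3/2
 = 4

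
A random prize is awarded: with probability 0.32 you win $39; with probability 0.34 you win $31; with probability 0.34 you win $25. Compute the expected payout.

E[payout] = 39·0.32 + 31·0.34 + 25·0.34
 = 12.48 + 10.54 + 8.5
 = 31.52

31.52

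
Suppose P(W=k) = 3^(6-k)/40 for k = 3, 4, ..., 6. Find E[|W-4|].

E[|W-4|] = Σ |w-4|·P(W=w)
 = 1·27/40 + 0·9/40 + 1·3/40 + 2·1/40
 = 27/40 + 0 + 3/40 + 1/20
 = 4/5

0.8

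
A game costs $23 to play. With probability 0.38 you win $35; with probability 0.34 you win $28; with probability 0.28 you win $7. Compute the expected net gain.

1.78

E[payout] = 35·0.38 + 28·0.34 + 7·0.28
 = 13.3 + 9.52 + 1.96
 = 24.78
Net = 24.78 - 23 = 1.78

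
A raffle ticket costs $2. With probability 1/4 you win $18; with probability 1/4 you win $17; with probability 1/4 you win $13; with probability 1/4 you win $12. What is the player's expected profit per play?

13

E[payout] = 18·1/4 + 17·1/4 + 13·1/4 + 12·1/4
 = 9/2 + 17/4 + 13/4 + 3
 = 15
Net = 15 - 2 = 13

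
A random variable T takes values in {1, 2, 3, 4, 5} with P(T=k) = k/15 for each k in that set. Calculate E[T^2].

15

E[T^2] = Σ t^2·P(T=t)
 = 1·1/15 + 4·2/15 + 9·1/5 + 16·4/15 + 25·1/3
 = 1/15 + 8/15 + 9/5 + 64/15 + 25/3
 = 15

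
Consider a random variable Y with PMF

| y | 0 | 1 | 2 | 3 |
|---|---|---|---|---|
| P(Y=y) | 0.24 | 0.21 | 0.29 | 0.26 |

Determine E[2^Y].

E[2^Y] = Σ 2^y·P(Y=y)
 = 1·0.24 + 2·0.21 + 4·0.29 + 8·0.26
 = 0.24 + 0.42 + 1.16 + 2.08
 = 3.9

3.9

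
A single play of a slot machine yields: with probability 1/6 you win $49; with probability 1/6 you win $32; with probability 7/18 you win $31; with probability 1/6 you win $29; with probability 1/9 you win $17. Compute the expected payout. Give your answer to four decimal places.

32.2778

E[payout] = 49·1/6 + 32·1/6 + 31·7/18 + 29·1/6 + 17·1/9
 = 49/6 + 16/3 + 217/18 + 29/6 + 17/9
 = 581/18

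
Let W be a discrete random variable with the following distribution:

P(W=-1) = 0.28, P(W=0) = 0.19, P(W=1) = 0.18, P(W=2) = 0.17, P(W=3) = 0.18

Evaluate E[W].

0.78

E[W] = Σ w·P(W=w)
 = (-1)·0.28 + 0·0.19 + 1·0.18 + 2·0.17 + 3·0.18
 = (-0.28) + 0 + 0.18 + 0.34 + 0.54
 = 0.78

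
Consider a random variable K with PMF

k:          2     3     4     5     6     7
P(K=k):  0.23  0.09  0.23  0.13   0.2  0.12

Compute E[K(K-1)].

E[K(K-1)] = Σ k(k-1)·P(K=k)
 = 2·0.23 + 6·0.09 + 12·0.23 + 20·0.13 + 30·0.2 + 42·0.12
 = 0.46 + 0.54 + 2.76 + 2.6 + 6 + 5.04
 = 17.4

17.4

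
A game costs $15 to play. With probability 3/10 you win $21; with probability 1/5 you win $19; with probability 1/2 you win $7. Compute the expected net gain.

E[payout] = 21·3/10 + 19·1/5 + 7·1/2
 = 63/10 + 19/5 + 7/2
 = 68/5
Net = 68/5 - 15 = -7/5

-1.4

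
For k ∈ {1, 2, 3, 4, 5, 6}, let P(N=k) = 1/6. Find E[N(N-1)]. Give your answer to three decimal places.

11.667

E[N(N-1)] = Σ n(n-1)·P(N=n)
 = 0·1/6 + 2·1/6 + 6·1/6 + 12·1/6 + 20·1/6 + 30·1/6
 = 0 + 1/3 + 1 + 2 + 10/3 + 5
 = 35/3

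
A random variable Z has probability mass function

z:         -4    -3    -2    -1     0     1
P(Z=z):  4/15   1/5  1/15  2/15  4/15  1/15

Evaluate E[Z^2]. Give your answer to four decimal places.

6.5333

E[Z^2] = Σ z^2·P(Z=z)
 = 16·4/15 + 9·1/5 + 4·1/15 + 1·2/15 + 0·4/15 + 1·1/15
 = 64/15 + 9/5 + 4/15 + 2/15 + 0 + 1/15
 = 98/15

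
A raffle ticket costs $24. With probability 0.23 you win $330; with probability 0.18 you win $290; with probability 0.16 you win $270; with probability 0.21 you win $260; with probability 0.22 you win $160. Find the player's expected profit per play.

237.1

E[payout] = 330·0.23 + 290·0.18 + 270·0.16 + 260·0.21 + 160·0.22
 = 75.9 + 52.2 + 43.2 + 54.6 + 35.2
 = 261.1
Net = 261.1 - 24 = 237.1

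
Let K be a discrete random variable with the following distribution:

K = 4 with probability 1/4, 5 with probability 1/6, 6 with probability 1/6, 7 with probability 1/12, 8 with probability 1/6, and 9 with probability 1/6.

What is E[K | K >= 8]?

8.5

P(K >= 8) = 1/6 + 1/6 = 1/3.
E[K | K >= 8] = [8·1/6 + 9·1/6] / (1/3)
 = 17/6 / (1/3)
 = 17/2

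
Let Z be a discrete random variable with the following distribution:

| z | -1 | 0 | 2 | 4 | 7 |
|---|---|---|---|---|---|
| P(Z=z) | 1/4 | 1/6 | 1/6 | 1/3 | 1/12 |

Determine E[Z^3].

51

E[Z^3] = Σ z^3·P(Z=z)
 = (-1)·1/4 + 0·1/6 + 8·1/6 + 64·1/3 + 343·1/12
 = (-1/4) + 0 + 4/3 + 64/3 + 343/12
 = 51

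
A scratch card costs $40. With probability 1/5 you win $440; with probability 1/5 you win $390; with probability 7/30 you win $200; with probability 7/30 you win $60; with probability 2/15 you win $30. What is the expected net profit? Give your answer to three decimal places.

190.667

E[payout] = 440·1/5 + 390·1/5 + 200·7/30 + 60·7/30 + 30·2/15
 = 88 + 78 + 140/3 + 14 + 4
 = 692/3
Net = 692/3 - 40 = 572/3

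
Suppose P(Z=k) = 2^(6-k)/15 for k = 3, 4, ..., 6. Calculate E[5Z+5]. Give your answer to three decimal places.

23.667

E[5Z+5] = Σ (5z+5)·P(Z=z)
 = 20·8/15 + 25·4/15 + 30·2/15 + 35·1/15
 = 32/3 + 20/3 + 4 + 7/3
 = 71/3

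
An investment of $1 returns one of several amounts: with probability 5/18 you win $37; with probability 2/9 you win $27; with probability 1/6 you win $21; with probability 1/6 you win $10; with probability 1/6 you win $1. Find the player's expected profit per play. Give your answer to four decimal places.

20.6111

E[payout] = 37·5/18 + 27·2/9 + 21·1/6 + 10·1/6 + 1·1/6
 = 185/18 + 6 + 7/2 + 5/3 + 1/6
 = 389/18
Net = 389/18 - 1 = 371/18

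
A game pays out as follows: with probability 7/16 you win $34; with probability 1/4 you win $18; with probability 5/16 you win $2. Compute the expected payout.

20

E[payout] = 34·7/16 + 18·1/4 + 2·5/16
 = 119/8 + 9/2 + 5/8
 = 20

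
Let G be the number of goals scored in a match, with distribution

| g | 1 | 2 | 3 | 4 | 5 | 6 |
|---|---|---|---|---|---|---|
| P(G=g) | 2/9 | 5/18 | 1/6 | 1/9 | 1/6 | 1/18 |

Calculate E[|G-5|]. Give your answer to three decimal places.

E[|G-5|] = Σ |g-5|·P(G=g)
 = 4·2/9 + 3·5/18 + 2·1/6 + 1·1/9 + 0·1/6 + 1·1/18
 = 8/9 + 5/6 + 1/3 + 1/9 + 0 + 1/18
 = 20/9

2.222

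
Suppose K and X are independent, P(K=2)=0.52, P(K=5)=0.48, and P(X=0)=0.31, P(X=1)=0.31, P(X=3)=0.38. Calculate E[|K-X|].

E[|K-X|] = Σ_k Σ_x |k-x| · P(K=k)P(X=x)
 = 2·0.1612 + 1·0.1612 + 1·0.1976 + 5·0.1488 + 4·0.1488 + 2·0.1824
 = 0.3224 + 0.1612 + 0.1976 + 0.744 + 0.5952 + 0.3648
 = 2.3852

2.3852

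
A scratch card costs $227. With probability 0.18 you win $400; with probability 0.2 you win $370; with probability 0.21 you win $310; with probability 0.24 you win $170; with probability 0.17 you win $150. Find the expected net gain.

50.4

E[payout] = 400·0.18 + 370·0.2 + 310·0.21 + 170·0.24 + 150·0.17
 = 72 + 74 + 65.1 + 40.8 + 25.5
 = 277.4
Net = 277.4 - 227 = 50.4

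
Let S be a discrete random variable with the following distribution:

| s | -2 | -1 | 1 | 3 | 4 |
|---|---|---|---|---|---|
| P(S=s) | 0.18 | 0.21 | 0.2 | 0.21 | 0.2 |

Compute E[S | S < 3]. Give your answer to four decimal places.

P(S < 3) = 0.18 + 0.21 + 0.2 = 0.59.
E[S | S < 3] = [(-2)·0.18 + (-1)·0.21 + 1·0.2] / 0.59
 = -0.37 / 0.59
 = -37/59

-0.6271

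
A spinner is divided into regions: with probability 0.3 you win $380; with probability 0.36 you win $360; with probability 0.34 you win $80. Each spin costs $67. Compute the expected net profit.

203.8

E[payout] = 380·0.3 + 360·0.36 + 80·0.34
 = 114 + 129.6 + 27.2
 = 270.8
Net = 270.8 - 67 = 203.8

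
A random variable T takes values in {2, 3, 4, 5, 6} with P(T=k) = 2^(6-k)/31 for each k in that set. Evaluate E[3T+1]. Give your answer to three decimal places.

9.516

E[3T+1] = Σ (3t+1)·P(T=t)
 = 7·16/31 + 10·8/31 + 13·4/31 + 16·2/31 + 19·1/31
 = 112/31 + 80/31 + 52/31 + 32/31 + 19/31
 = 295/31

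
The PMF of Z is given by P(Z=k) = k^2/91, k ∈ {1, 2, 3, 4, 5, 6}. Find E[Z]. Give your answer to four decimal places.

E[Z] = Σ z·P(Z=z)
 = 1·1/91 + 2·4/91 + 3·9/91 + 4·16/91 + 5·25/91 + 6·36/91
 = 1/91 + 8/91 + 27/91 + 64/91 + 125/91 + 216/91
 = 63/13

4.8462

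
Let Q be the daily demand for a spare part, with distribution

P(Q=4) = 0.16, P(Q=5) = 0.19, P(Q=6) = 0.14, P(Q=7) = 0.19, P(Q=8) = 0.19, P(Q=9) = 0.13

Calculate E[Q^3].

E[Q^3] = Σ q^3·P(Q=q)
 = 64·0.16 + 125·0.19 + 216·0.14 + 343·0.19 + 512·0.19 + 729·0.13
 = 10.24 + 23.75 + 30.24 + 65.17 + 97.28 + 94.77
 = 321.45

321.45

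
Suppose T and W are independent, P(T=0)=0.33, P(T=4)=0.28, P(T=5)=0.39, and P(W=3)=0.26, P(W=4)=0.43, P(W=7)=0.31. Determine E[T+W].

E[T+W] = Σ_t Σ_w (t+w) · P(T=t)P(W=w)
 = 3·0.0858 + 4·0.1419 + 7·0.1023 + 7·0.0728 + 8·0.1204 + 11·0.0868 + 8·0.1014 + 9·0.1677 + 12·0.1209
 = 0.2574 + 0.5676 + 0.7161 + 0.5096 + 0.9632 + 0.9548 + 0.8112 + 1.5093 + 1.4508
 = 7.74

7.74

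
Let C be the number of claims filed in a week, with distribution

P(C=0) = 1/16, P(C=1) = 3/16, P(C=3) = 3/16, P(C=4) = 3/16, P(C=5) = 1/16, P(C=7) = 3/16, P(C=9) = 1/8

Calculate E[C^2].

25.75

E[C^2] = Σ c^2·P(C=c)
 = 0·1/16 + 1·3/16 + 9·3/16 + 16·3/16 + 25·1/16 + 49·3/16 + 81·1/8
 = 0 + 3/16 + 27/16 + 3 + 25/16 + 147/16 + 81/8
 = 103/4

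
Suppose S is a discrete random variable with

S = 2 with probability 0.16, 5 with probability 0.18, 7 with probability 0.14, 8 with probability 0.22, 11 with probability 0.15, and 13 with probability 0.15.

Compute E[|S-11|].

4.04

E[|S-11|] = Σ |s-11|·P(S=s)
 = 9·0.16 + 6·0.18 + 4·0.14 + 3·0.22 + 0·0.15 + 2·0.15
 = 1.44 + 1.08 + 0.56 + 0.66 + 0 + 0.3
 = 4.04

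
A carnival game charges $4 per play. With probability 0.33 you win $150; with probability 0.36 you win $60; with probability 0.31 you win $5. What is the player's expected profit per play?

E[payout] = 150·0.33 + 60·0.36 + 5·0.31
 = 49.5 + 21.6 + 1.55
 = 72.65
Net = 72.65 - 4 = 68.65

68.65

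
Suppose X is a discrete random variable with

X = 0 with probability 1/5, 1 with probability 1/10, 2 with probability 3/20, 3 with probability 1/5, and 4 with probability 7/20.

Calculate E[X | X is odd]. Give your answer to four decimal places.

P(X is odd) = 1/10 + 1/5 = 3/10.
E[X | X is odd] = [1·1/10 + 3·1/5] / (3/10)
 = 7/10 / (3/10)
 = 7/3

2.3333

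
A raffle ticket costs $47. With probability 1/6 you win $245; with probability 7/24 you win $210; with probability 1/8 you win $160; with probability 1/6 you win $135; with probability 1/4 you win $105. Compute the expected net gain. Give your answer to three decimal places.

E[payout] = 245·1/6 + 210·7/24 + 160·1/8 + 135·1/6 + 105·1/4
 = 245/6 + 245/4 + 20 + 45/2 + 105/4
 = 1025/6
Net = 1025/6 - 47 = 743/6

123.833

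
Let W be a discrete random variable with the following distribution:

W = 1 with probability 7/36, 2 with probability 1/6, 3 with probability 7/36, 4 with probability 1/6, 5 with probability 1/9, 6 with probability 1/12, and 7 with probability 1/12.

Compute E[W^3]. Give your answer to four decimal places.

E[W^3] = Σ w^3·P(W=w)
 = 1·7/36 + 8·1/6 + 27·7/36 + 64·1/6 + 125·1/9 + 216·1/12 + 343·1/12
 = 7/36 + 4/3 + 21/4 + 32/3 + 125/9 + 18 + 343/12
 = 935/12

77.9167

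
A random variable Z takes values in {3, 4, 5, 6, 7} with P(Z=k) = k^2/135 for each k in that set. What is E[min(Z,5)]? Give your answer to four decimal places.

E[min(Z,5)] = Σ min(z,5)·P(Z=z)
 = 3·1/15 + 4·16/135 + 5·5/27 + 5·4/15 + 5·49/135
 = 1/5 + 64/135 + 25/27 + 4/3 + 49/27
 = 641/135

4.7481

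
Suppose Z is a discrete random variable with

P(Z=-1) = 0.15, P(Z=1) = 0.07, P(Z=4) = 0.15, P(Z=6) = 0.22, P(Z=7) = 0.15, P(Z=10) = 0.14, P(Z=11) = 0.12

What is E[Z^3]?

408.21

E[Z^3] = Σ z^3·P(Z=z)
 = (-1)·0.15 + 1·0.07 + 64·0.15 + 216·0.22 + 343·0.15 + 1000·0.14 + 1331·0.12
 = (-0.15) + 0.07 + 9.6 + 47.52 + 51.45 + 140 + 159.72
 = 408.21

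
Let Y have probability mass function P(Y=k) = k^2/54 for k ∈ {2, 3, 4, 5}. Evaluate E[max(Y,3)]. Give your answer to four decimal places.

4.2222

E[max(Y,3)] = Σ max(y,3)·P(Y=y)
 = 3·2/27 + 3·1/6 + 4·8/27 + 5·25/54
 = 2/9 + 1/2 + 32/27 + 125/54
 = 38/9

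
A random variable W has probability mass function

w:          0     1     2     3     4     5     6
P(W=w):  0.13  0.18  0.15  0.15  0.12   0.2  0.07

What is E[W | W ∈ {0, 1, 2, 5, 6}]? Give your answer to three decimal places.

P(W ∈ {0, 1, 2, 5, 6}) = 0.13 + 0.18 + 0.15 + 0.2 + 0.07 = 0.73.
E[W | W ∈ {0, 1, 2, 5, 6}] = [0·0.13 + 1·0.18 + 2·0.15 + 5·0.2 + 6·0.07] / 0.73
 = 1.9 / 0.73
 = 190/73

2.603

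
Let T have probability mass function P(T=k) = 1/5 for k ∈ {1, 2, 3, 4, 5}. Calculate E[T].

3

E[T] = Σ t·P(T=t)
 = 1·1/5 + 2·1/5 + 3·1/5 + 4·1/5 + 5·1/5
 = 1/5 + 2/5 + 3/5 + 4/5 + 1
 = 3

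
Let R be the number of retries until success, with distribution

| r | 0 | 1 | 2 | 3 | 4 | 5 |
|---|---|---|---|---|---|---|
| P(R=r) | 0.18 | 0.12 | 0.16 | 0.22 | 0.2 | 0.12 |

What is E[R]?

E[R] = Σ r·P(R=r)
 = 0·0.18 + 1·0.12 + 2·0.16 + 3·0.22 + 4·0.2 + 5·0.12
 = 0 + 0.12 + 0.32 + 0.66 + 0.8 + 0.6
 = 2.5

2.5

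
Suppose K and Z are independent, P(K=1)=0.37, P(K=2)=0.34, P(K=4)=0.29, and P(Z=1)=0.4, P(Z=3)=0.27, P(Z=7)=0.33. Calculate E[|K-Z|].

2.4346

E[|K-Z|] = Σ_k Σ_z |k-z| · P(K=k)P(Z=z)
 = 0·0.148 + 2·0.0999 + 6·0.1221 + 1·0.136 + 1·0.0918 + 5·0.1122 + 3·0.116 + 1·0.0783 + 3·0.0957
 = 0 + 0.1998 + 0.7326 + 0.136 + 0.0918 + 0.561 + 0.348 + 0.0783 + 0.2871
 = 2.4346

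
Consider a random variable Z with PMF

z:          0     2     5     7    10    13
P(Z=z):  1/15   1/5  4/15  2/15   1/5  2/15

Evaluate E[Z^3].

573.6

E[Z^3] = Σ z^3·P(Z=z)
 = 0·1/15 + 8·1/5 + 125·4/15 + 343·2/15 + 1000·1/5 + 2197·2/15
 = 0 + 8/5 + 100/3 + 686/15 + 200 + 4394/15
 = 2868/5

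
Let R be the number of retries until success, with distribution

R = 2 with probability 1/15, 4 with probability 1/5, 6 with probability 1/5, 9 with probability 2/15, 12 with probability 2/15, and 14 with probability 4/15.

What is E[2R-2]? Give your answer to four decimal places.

E[2R-2] = Σ (2r-2)·P(R=r)
 = 2·1/15 + 6·1/5 + 10·1/5 + 16·2/15 + 22·2/15 + 26·4/15
 = 2/15 + 6/5 + 2 + 32/15 + 44/15 + 104/15
 = 46/3

15.3333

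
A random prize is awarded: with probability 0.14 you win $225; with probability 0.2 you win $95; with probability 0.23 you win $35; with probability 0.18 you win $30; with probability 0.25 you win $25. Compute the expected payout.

E[payout] = 225·0.14 + 95·0.2 + 35·0.23 + 30·0.18 + 25·0.25
 = 31.5 + 19 + 8.05 + 5.4 + 6.25
 = 70.2

70.2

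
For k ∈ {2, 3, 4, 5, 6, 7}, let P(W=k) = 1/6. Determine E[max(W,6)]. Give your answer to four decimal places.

E[max(W,6)] = Σ max(w,6)·P(W=w)
 = 6·1/6 + 6·1/6 + 6·1/6 + 6·1/6 + 6·1/6 + 7·1/6
 = 1 + 1 + 1 + 1 + 1 + 7/6
 = 37/6

6.1667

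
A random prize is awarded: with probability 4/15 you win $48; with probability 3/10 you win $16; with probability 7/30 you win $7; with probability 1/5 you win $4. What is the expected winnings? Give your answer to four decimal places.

20.0333

E[payout] = 48·4/15 + 16·3/10 + 7·7/30 + 4·1/5
 = 64/5 + 24/5 + 49/30 + 4/5
 = 601/30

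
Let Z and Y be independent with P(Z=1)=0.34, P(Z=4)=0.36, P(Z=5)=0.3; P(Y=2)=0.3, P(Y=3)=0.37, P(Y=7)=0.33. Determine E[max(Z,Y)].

4.8612

E[max(Z,Y)] = Σ_z Σ_y max(z,y) · P(Z=z)P(Y=y)
 = 2·0.102 + 3·0.1258 + 7·0.1122 + 4·0.108 + 4·0.1332 + 7·0.1188 + 5·0.09 + 5·0.111 + 7·0.099
 = 0.204 + 0.3774 + 0.7854 + 0.432 + 0.5328 + 0.8316 + 0.45 + 0.555 + 0.693
 = 4.8612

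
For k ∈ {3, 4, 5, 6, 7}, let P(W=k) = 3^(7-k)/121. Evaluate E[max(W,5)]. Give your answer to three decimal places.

5.041

E[max(W,5)] = Σ max(w,5)·P(W=w)
 = 5·81/121 + 5·27/121 + 5·9/121 + 6·3/121 + 7·1/121
 = 405/121 + 135/121 + 45/121 + 18/121 + 7/121
 = 610/121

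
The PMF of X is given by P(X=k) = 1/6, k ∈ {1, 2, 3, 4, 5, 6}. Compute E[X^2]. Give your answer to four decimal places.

E[X^2] = Σ x^2·P(X=x)
 = 1·1/6 + 4·1/6 + 9·1/6 + 16·1/6 + 25·1/6 + 36·1/6
 = 1/6 + 2/3 + 3/2 + 8/3 + 25/6 + 6
 = 91/6

15.1667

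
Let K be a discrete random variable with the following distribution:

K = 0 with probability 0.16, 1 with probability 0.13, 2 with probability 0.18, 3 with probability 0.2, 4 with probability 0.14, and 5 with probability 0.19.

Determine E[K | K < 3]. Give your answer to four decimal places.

P(K < 3) = 0.16 + 0.13 + 0.18 = 0.47.
E[K | K < 3] = [0·0.16 + 1·0.13 + 2·0.18] / 0.47
 = 0.49 / 0.47
 = 49/47

1.0426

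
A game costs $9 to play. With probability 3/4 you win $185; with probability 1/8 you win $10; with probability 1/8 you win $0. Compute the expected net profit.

131

E[payout] = 185·3/4 + 10·1/8 + 0·1/8
 = 555/4 + 5/4 + 0
 = 140
Net = 140 - 9 = 131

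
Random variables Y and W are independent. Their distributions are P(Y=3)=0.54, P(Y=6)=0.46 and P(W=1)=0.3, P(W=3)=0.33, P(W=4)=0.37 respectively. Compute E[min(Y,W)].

E[min(Y,W)] = Σ_y Σ_w min(y,w) · P(Y=y)P(W=w)
 = 1·0.162 + 3·0.1782 + 3·0.1998 + 1·0.138 + 3·0.1518 + 4·0.1702
 = 0.162 + 0.5346 + 0.5994 + 0.138 + 0.4554 + 0.6808
 = 2.5702

2.5702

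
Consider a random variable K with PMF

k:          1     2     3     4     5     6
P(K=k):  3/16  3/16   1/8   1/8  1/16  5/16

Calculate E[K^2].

E[K^2] = Σ k^2·P(K=k)
 = 1·3/16 + 4·3/16 + 9·1/8 + 16·1/8 + 25·1/16 + 36·5/16
 = 3/16 + 3/4 + 9/8 + 2 + 25/16 + 45/4
 = 135/8

16.875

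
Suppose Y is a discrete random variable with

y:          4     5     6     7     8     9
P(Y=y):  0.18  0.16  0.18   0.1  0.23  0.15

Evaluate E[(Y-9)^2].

9.31

E[(Y-9)^2] = Σ (y-9)^2·P(Y=y)
 = 25·0.18 + 16·0.16 + 9·0.18 + 4·0.1 + 1·0.23 + 0·0.15
 = 4.5 + 2.56 + 1.62 + 0.4 + 0.23 + 0
 = 9.31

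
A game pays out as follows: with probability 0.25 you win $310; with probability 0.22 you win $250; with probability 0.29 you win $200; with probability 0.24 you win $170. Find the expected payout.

231.3

E[payout] = 310·0.25 + 250·0.22 + 200·0.29 + 170·0.24
 = 77.5 + 55 + 58 + 40.8
 = 231.3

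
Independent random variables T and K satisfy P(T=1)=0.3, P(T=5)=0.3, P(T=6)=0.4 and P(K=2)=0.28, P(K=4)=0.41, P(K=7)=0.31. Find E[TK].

E[TK] = Σ_t Σ_k tk · P(T=t)P(K=k)
 = 2·0.084 + 4·0.123 + 7·0.093 + 10·0.084 + 20·0.123 + 35·0.093 + 12·0.112 + 24·0.164 + 42·0.124
 = 0.168 + 0.492 + 0.651 + 0.84 + 2.46 + 3.255 + 1.344 + 3.936 + 5.208
 = 18.354

18.354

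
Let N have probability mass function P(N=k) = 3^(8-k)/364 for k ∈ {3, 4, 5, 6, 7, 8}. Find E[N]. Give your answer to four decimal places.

E[N] = Σ n·P(N=n)
 = 3·243/364 + 4·81/364 + 5·27/364 + 6·9/364 + 7·3/364 + 8·1/364
 = 729/364 + 81/91 + 135/364 + 27/182 + 3/52 + 2/91
 = 1271/364

3.4918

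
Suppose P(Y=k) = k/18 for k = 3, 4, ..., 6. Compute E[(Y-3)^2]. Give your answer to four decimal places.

E[(Y-3)^2] = Σ (y-3)^2·P(Y=y)
 = 0·1/6 + 1·2/9 + 4·5/18 + 9·1/3
 = 0 + 2/9 + 10/9 + 3
 = 13/3

4.3333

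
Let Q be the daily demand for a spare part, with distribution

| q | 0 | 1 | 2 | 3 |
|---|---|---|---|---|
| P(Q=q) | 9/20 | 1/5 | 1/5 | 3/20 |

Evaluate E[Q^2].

E[Q^2] = Σ q^2·P(Q=q)
 = 0·9/20 + 1·1/5 + 4·1/5 + 9·3/20
 = 0 + 1/5 + 4/5 + 27/20
 = 47/20

2.35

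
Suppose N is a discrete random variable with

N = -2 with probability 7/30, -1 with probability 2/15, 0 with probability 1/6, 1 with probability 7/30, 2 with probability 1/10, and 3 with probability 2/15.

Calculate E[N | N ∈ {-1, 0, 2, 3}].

0.875

P(N ∈ {-1, 0, 2, 3}) = 2/15 + 1/6 + 1/10 + 2/15 = 8/15.
E[N | N ∈ {-1, 0, 2, 3}] = [(-1)·2/15 + 0·1/6 + 2·1/10 + 3·2/15] / (8/15)
 = 7/15 / (8/15)
 = 7/8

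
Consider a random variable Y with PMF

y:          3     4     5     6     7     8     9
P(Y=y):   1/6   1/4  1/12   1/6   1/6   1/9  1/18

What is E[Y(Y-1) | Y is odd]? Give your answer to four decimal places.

P(Y is odd) = 1/6 + 1/12 + 1/6 + 1/18 = 17/36.
E[Y(Y-1) | Y is odd] = [6·1/6 + 20·1/12 + 42·1/6 + 72·1/18] / (17/36)
 = 41/3 / (17/36)
 = 492/17

28.9412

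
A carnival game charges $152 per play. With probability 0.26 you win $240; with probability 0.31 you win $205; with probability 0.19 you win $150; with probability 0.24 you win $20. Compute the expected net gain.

7.25

E[payout] = 240·0.26 + 205·0.31 + 150·0.19 + 20·0.24
 = 62.4 + 63.55 + 28.5 + 4.8
 = 159.25
Net = 159.25 - 152 = 7.25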